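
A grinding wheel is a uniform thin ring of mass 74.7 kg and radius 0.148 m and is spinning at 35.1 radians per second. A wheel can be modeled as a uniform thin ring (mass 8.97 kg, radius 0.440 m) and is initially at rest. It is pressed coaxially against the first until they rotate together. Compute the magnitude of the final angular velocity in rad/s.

|ω_f| ≈ 17.0 rad/s

The coupling torques are internal; angular momentum about the shared axis is conserved.
Moments of inertia: I_A = (74.7)(0.148)² = 1.636 kg·m²; I_B = (8.97)(0.440)² = 1.737 kg·m².
Taking A's sense as positive: L = (1.636)(35.1) = 57.43 kg·m²·rad/s.
Combined I = 1.636 + 1.737 = 3.373 kg·m².
ω_f = L / I = 57.43 / 3.373 = 17.03 rad/s.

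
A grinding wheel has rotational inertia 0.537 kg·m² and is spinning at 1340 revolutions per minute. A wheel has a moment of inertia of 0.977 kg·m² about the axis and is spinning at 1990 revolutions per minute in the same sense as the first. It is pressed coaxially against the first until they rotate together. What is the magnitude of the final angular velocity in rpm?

The coupling torques are internal; angular momentum about the shared axis is conserved.
Taking A's sense as positive: L = (0.5370)(1340) + (0.9770)(1990) = 2664 kg·m²·rpm.
Combined I = 0.5370 + 0.9770 = 1.514 kg·m².
ω_f = L / I = 2664 / 1.514 = 1759 rpm.

|ω_f| ≈ 1760 rpm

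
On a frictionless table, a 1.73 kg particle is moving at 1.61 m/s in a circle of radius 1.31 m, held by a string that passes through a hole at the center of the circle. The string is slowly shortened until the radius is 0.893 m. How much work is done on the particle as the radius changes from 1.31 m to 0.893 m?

W ≈ 2.58 J

Central (radial) force ⇒ zero torque about the center ⇒ m v r is constant.
v₂ = v₁ r₁ / r₂ = (1.61)(1.31) / (0.893) = 2.362 m/s.
W = ΔKE = ½m(v₂² − v₁²) = 2.583 J.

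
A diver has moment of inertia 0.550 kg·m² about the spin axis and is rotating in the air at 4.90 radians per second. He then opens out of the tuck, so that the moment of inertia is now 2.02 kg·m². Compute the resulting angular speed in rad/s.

ω₂ ≈ 1.33 rad/s

Angular momentum about the spin axis is conserved since the torque about it is zero.
ω₂ = I₁ω₁ / I₂ = (0.5500)(4.90 rad/s) / (2.020) = 1.334 rad/s.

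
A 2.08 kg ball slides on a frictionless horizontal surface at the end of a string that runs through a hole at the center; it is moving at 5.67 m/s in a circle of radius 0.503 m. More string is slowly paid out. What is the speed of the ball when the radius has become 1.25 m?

The only horizontal force on the mass is along the cord (radial), so it exerts no torque about the hole and angular momentum m v r is conserved.
v₂ = v₁ r₁ / r₂ = (5.67)(0.503) / (1.25) = 2.282 m/s.

v₂ ≈ 2.28 m/s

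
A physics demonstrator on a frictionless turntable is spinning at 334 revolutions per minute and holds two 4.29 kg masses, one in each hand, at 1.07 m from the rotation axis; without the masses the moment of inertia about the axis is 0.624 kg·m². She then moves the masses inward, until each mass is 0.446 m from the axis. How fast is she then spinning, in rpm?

ω₂ ≈ 1500 rpm

Angular momentum about the spin axis is conserved since the torque about it is zero.
I₁ = 0.624 + 2(4.29)(1.07)² = 10.45 kg·m²; I₂ = 0.624 + 2(4.29)(0.446)² = 2.331 kg·m².
ω₂ = I₁ω₁ / I₂ = (10.45)(334 rpm) / (2.331) = 1497 rpm.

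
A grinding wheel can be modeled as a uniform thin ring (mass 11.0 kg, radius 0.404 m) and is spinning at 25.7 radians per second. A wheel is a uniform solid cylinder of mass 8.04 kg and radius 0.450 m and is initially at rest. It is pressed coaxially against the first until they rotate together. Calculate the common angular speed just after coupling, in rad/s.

The coupling torques are internal; angular momentum about the shared axis is conserved.
Moments of inertia: I_A = (11.0)(0.404)² = 1.795 kg·m²; I_B = ½(8.04)(0.450)² = 0.8140 kg·m².
Taking A's sense as positive: L = (1.795)(25.7) = 46.14 kg·m²·rad/s.
Combined I = 1.795 + 0.8140 = 2.609 kg·m².
ω_f = L / I = 46.14 / 2.609 = 17.68 rad/s.

|ω_f| ≈ 17.7 rad/s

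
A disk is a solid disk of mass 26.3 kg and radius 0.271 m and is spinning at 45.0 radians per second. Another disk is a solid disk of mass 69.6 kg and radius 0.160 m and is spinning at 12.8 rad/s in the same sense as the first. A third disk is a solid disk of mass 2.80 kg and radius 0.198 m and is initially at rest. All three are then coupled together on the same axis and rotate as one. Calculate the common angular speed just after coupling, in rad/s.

|ω_f| ≈ 28.7 rad/s

The coupling torques are internal; angular momentum about the shared axis is conserved.
Moments of inertia: I_A = ½(26.3)(0.271)² = 0.9657 kg·m²; I_B = ½(69.6)(0.160)² = 0.8909 kg·m²; I_C = ½(2.80)(0.198)² = 0.05489 kg·m².
Taking A's sense as positive: L = (0.9657)(45.0) + (0.8909)(12.8) = 54.86 kg·m²·rad/s.
Combined I = 0.9657 + 0.8909 + 0.05489 = 1.912 kg·m².
ω_f = L / I = 54.86 / 1.912 = 28.70 rad/s.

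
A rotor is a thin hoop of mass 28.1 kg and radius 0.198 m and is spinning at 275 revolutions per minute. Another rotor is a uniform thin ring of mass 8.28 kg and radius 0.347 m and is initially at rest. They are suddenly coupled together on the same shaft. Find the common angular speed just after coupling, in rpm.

|ω_f| ≈ 144 rpm

No external torque acts about the common axis, so total angular momentum is conserved.
Moments of inertia: I_A = (28.1)(0.198)² = 1.102 kg·m²; I_B = (8.28)(0.347)² = 0.9970 kg·m².
Taking A's sense as positive: L = (1.102)(275) = 302.9 kg·m²·rpm.
Combined I = 1.102 + 0.9970 = 2.099 kg·m².
ω_f = L / I = 302.9 / 2.099 = 144.4 rpm.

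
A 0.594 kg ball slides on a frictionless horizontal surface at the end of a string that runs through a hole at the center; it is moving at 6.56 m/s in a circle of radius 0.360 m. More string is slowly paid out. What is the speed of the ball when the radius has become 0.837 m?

The only horizontal force on the mass is along the cord (radial), so it exerts no torque about the hole and angular momentum m v r is conserved.
v₂ = v₁ r₁ / r₂ = (6.56)(0.360) / (0.837) = 2.822 m/s.

v₂ ≈ 2.82 m/s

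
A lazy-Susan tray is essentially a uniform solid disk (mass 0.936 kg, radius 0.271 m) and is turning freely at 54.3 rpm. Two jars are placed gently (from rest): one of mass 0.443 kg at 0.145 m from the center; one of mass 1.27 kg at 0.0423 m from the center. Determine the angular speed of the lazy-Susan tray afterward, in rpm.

ω_f ≈ 40.6 rpm

The added mass arrives with no angular momentum about the center, and any external torque about the center is negligible, so the system's angular momentum is conserved.
I_p = ½(0.936)(0.271)² = 0.03437 kg·m².
Added inertia Σmr² = (0.443)(0.145)² + (1.27)(0.0423)² = 0.01159 kg·m²; I_f = 0.03437 + 0.01159 = 0.04596 kg·m².
ω_f = I_p ω_i / I_f = (0.03437)(54.3) / 0.04596 = 40.61 rpm.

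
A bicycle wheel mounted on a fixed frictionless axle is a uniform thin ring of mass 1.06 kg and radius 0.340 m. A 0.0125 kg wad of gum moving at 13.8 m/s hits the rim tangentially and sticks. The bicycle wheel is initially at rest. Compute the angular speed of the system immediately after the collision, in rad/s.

About the axle the impulsive forces during the collision are internal, so angular momentum about that axis is conserved.
I_p = (1.06)(0.340)² = 0.1225 kg·m². Taking the sense of the wad of gum's angular momentum as positive, L_{wad} = m v R = (0.0125)(13.8)(0.340) = 0.05865 kg·m²/s.
L_i = 0 + 0.05865 = 0.05865 kg·m²/s.
After sticking, I_f = I_p + m R² = 0.1225 + (0.0125)(0.340)² = 0.1240 kg·m².
ω_f = L_i / I_f = 0.05865 / 0.1240 = 0.4731 rad/s.

|ω_f| ≈ 0.473 rad/s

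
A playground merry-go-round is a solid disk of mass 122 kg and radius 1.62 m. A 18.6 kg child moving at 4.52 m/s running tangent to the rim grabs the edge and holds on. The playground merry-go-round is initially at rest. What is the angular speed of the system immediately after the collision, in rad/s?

|ω_f| ≈ 0.652 rad/s

The axle reaction passes through the axle and exerts no torque about it; angular momentum about the axle is conserved through the impact.
I_p = ½(122)(1.62)² = 160.1 kg·m². Taking the sense of the child's angular momentum as positive, L_{child} = m v R = (18.6)(4.52)(1.62) = 136.2 kg·m²/s.
L_i = 0 + 136.2 = 136.2 kg·m²/s.
After sticking, I_f = I_p + m R² = 160.1 + (18.6)(1.62)² = 208.9 kg·m².
ω_f = L_i / I_f = 136.2 / 208.9 = 0.6520 rad/s.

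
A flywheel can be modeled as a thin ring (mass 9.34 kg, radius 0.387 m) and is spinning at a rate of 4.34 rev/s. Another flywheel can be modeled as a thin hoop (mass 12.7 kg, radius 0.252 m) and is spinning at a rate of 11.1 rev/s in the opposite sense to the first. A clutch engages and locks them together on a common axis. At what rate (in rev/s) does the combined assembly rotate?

No external torque acts about the common axis, so total angular momentum is conserved.
Moments of inertia: I_A = (9.34)(0.387)² = 1.399 kg·m²; I_B = (12.7)(0.252)² = 0.8065 kg·m².
Taking A's sense as positive: L = (1.399)(4.34) − (0.8065)(11.1) = -2.881 kg·m²·rev/s.
Combined I = 1.399 + 0.8065 = 2.205 kg·m².
ω_f = L / I = -2.881 / 2.205 = -1.306 rev/s.

|ω_f| ≈ 1.31 rev/s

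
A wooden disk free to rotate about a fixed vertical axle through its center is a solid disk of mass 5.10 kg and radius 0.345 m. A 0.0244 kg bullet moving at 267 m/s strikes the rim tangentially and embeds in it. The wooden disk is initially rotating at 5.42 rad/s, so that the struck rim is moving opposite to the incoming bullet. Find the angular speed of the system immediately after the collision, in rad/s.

|ω_f| ≈ 1.97 rad/s

The axle reaction passes through the axle and exerts no torque about it; angular momentum about the axle is conserved through the impact.
I_p = ½(5.10)(0.345)² = 0.3035 kg·m². Taking the sense of the bullet's angular momentum as positive, L_{bullet} = m v R = (0.0244)(267)(0.345) = 2.248 kg·m²/s.
L_i = −I_p ω_p + m v R = −(0.3035)(5.42) + 2.248 = 0.6026 kg·m²/s.
After sticking, I_f = I_p + m R² = 0.3035 + (0.0244)(0.345)² = 0.3064 kg·m².
ω_f = L_i / I_f = 0.6026 / 0.3064 = 1.966 rad/s.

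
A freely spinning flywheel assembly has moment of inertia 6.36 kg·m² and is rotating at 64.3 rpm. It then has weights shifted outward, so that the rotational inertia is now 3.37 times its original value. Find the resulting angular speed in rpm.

ω₂ ≈ 19.1 rpm

No external torque acts about the spin axis, so angular momentum is conserved.
I₂ = 3.37 × 6.36 = 21.43 kg·m².
ω₂ = I₁ω₁ / I₂ = (6.360)(64.3 rpm) / (21.43) = 19.08 rpm.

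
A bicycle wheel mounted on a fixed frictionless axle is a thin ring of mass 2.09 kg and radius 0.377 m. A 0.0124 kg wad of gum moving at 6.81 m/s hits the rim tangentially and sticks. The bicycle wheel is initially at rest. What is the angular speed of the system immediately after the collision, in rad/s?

About the axle the impulsive forces during the collision are internal, so angular momentum about that axis is conserved.
I_p = (2.09)(0.377)² = 0.2970 kg·m². Taking the sense of the wad of gum's angular momentum as positive, L_{wad} = m v R = (0.0124)(6.81)(0.377) = 0.03184 kg·m²/s.
L_i = 0 + 0.03184 = 0.03184 kg·m²/s.
After sticking, I_f = I_p + m R² = 0.2970 + (0.0124)(0.377)² = 0.2988 kg·m².
ω_f = L_i / I_f = 0.03184 / 0.2988 = 0.1065 rad/s.

|ω_f| ≈ 0.107 rad/s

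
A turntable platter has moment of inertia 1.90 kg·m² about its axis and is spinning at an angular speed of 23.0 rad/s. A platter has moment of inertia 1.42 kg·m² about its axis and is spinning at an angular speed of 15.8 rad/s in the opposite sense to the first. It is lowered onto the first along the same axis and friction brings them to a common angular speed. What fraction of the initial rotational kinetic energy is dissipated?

The coupling torques are internal; angular momentum about the shared axis is conserved.
Taking A's sense as positive: L = (1.900)(23.0) − (1.420)(15.8) = 21.26 kg·m²·rad/s.
Combined I = 1.900 + 1.420 = 3.320 kg·m².
ω_f = L / I = 21.26 / 3.320 = 6.405 rad/s.
KE_i = ½ΣIω² = 679.8 J; KE_f = ½(3.320)(6.405)² = 68.10 J.
Fraction dissipated = (KE_i − KE_f)/KE_i = 0.8998.

fraction ≈ 0.900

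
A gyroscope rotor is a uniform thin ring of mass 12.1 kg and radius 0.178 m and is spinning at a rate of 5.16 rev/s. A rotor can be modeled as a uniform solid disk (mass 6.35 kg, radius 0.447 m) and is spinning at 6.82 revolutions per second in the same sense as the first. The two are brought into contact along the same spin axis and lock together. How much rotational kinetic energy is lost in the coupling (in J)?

The coupling torques are internal; angular momentum about the shared axis is conserved.
Moments of inertia: I_A = (12.1)(0.178)² = 0.3834 kg·m²; I_B = ½(6.35)(0.447)² = 0.6344 kg·m².
Taking A's sense as positive: L = (0.3834)(5.16) + (0.6344)(6.82) = 6.305 kg·m²·rev/s.
Combined I = 0.3834 + 0.6344 = 1.018 kg·m².
ω_f = L / I = 6.305 / 1.018 = 6.195 rev/s.
KE_i = ½ΣIω² = 783.9 J; KE_f = ½(1.018)(38.92)² = 770.9 J.

ΔKE lost ≈ 13.0 J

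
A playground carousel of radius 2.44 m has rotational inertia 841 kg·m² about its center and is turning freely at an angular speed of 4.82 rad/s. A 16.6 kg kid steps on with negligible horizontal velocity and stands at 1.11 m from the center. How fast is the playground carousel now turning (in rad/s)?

ω_f ≈ 4.71 rad/s

No external torque acts about the center; L_before = L_after.
Added inertia Σmr² = (16.6)(1.11)² = 20.45 kg·m²; I_f = 841.0 + 20.45 = 861.5 kg·m².
ω_f = I_p ω_i / I_f = (841.0)(4.82) / 861.5 = 4.706 rad/s.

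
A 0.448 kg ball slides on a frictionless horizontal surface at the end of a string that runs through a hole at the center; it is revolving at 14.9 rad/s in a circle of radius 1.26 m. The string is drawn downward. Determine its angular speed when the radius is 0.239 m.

The constraining force is radial, so m r² ω about the center is conserved.
ω₂ = ω₁ (r₁/r₂)² = (14.9)(1.26/0.239)² = 414.1 rad/s.

ω₂ ≈ 414 rad/s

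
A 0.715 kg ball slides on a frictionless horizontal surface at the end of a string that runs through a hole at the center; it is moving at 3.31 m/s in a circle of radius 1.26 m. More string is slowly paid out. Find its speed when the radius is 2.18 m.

Central (radial) force ⇒ zero torque about the center ⇒ m v r is constant.
v₂ = v₁ r₁ / r₂ = (3.31)(1.26) / (2.18) = 1.913 m/s.

v₂ ≈ 1.91 m/s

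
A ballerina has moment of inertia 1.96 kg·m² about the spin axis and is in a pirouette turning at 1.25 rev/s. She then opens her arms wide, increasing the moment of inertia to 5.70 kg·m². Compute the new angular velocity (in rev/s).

ω₂ ≈ 0.430 rev/s

Angular momentum about the spin axis is conserved since the torque about it is zero.
ω₂ = I₁ω₁ / I₂ = (1.960)(1.25 rev/s) / (5.700) = 0.4298 rev/s.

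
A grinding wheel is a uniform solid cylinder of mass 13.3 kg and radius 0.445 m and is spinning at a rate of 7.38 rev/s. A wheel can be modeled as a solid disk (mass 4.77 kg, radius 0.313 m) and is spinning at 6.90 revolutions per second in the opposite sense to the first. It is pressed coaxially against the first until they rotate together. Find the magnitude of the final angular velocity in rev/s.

No external torque acts about the common axis, so total angular momentum is conserved.
Moments of inertia: I_A = ½(13.3)(0.445)² = 1.317 kg·m²; I_B = ½(4.77)(0.313)² = 0.2337 kg·m².
Taking A's sense as positive: L = (1.317)(7.38) − (0.2337)(6.90) = 8.106 kg·m²·rev/s.
Combined I = 1.317 + 0.2337 = 1.551 kg·m².
ω_f = L / I = 8.106 / 1.551 = 5.228 rev/s.

|ω_f| ≈ 5.23 rev/s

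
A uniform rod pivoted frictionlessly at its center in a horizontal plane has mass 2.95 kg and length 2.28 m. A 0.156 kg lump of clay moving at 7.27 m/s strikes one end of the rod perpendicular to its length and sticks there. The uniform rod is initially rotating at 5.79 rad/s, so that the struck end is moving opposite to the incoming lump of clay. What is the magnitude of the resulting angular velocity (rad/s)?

The axle reaction passes through the pivot and exerts no torque about it; angular momentum about the pivot is conserved through the impact.
I_p = (1/12)(2.95)(2.28)² = 1.278 kg·m². Taking the sense of the lump of clay's angular momentum as positive, L_{lump} = m v R = (0.156)(7.27)(2.28/2) = 1.293 kg·m²/s.
L_i = −I_p ω_p + m v R = −(1.278)(5.79) + 1.293 = -6.106 kg·m²/s.
After sticking, I_f = I_p + m R² = 1.278 + (0.156)(2.28/2)² = 1.481 kg·m².
ω_f = L_i / I_f = -6.106 / 1.481 = -4.124 rad/s.

|ω_f| ≈ 4.12 rad/s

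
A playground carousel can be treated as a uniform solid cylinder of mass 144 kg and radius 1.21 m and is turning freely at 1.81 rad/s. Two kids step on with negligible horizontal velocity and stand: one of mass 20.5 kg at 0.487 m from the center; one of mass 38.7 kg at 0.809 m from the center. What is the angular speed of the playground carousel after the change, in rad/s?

ω_f ≈ 1.41 rad/s

No external torque acts about the center; L_before = L_after.
I_p = ½(144)(1.21)² = 105.4 kg·m².
Added inertia Σmr² = (20.5)(0.487)² + (38.7)(0.809)² = 30.19 kg·m²; I_f = 105.4 + 30.19 = 135.6 kg·m².
ω_f = I_p ω_i / I_f = (105.4)(1.81) / 135.6 = 1.407 rad/s.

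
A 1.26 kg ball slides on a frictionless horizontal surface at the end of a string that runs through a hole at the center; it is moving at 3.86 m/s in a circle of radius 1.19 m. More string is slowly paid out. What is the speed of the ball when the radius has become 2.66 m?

Central (radial) force ⇒ zero torque about the center ⇒ m v r is constant.
v₂ = v₁ r₁ / r₂ = (3.86)(1.19) / (2.66) = 1.727 m/s.

v₂ ≈ 1.73 m/s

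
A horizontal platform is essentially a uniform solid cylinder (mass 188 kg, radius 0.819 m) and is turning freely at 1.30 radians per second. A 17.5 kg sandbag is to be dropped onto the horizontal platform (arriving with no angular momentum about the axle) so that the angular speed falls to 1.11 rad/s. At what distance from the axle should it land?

The added mass arrives with no angular momentum about the axle, and any external torque about the axle is negligible, so the system's angular momentum is conserved.
I_p = ½(188)(0.819)² = 63.05 kg·m².
I_p ω_i = (I_p + m r²) ω_f ⇒ m r² = I_p(ω_i/ω_f − 1) = 63.05(1.30/1.11 − 1) = 10.79 kg·m².
r = √(10.79/17.5) = 0.7853 m.

r ≈ 0.785 m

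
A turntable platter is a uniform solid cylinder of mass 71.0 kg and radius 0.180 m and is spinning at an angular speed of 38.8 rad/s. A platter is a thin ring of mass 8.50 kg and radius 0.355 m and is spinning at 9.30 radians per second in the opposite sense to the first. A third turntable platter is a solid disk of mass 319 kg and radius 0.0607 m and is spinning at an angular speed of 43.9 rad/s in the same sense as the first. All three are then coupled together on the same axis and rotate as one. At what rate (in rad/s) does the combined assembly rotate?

No external torque acts about the common axis, so total angular momentum is conserved.
Moments of inertia: I_A = ½(71.0)(0.180)² = 1.150 kg·m²; I_B = (8.50)(0.355)² = 1.071 kg·m²; I_C = ½(319)(0.0607)² = 0.5877 kg·m².
Taking A's sense as positive: L = (1.150)(38.8) − (1.071)(9.30) + (0.5877)(43.9) = 60.46 kg·m²·rad/s.
Combined I = 1.150 + 1.071 + 0.5877 = 2.809 kg·m².
ω_f = L / I = 60.46 / 2.809 = 21.52 rad/s.

|ω_f| ≈ 21.5 rad/s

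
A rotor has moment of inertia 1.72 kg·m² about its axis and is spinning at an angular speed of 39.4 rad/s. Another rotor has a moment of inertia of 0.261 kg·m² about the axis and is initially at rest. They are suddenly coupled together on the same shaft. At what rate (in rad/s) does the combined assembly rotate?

The coupling torques are internal; angular momentum about the shared axis is conserved.
Taking A's sense as positive: L = (1.720)(39.4) = 67.77 kg·m²·rad/s.
Combined I = 1.720 + 0.2610 = 1.981 kg·m².
ω_f = L / I = 67.77 / 1.981 = 34.21 rad/s.

|ω_f| ≈ 34.2 rad/s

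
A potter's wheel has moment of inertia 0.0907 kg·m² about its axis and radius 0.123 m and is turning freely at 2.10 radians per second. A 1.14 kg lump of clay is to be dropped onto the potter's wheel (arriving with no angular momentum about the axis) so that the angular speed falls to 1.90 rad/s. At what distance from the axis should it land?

No external torque acts about the axis; L_before = L_after.
I_p ω_i = (I_p + m r²) ω_f ⇒ m r² = I_p(ω_i/ω_f − 1) = 0.09070(2.10/1.90 − 1) = 0.009547 kg·m².
r = √(0.009547/1.14) = 0.09151 m.

r ≈ 0.0915 m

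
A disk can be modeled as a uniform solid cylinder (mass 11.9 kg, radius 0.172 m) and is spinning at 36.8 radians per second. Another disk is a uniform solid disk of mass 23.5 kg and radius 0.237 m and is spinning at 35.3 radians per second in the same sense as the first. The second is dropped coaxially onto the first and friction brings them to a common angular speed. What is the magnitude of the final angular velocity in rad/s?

No external torque acts about the common axis, so total angular momentum is conserved.
Moments of inertia: I_A = ½(11.9)(0.172)² = 0.1760 kg·m²; I_B = ½(23.5)(0.237)² = 0.6600 kg·m².
Taking A's sense as positive: L = (0.1760)(36.8) + (0.6600)(35.3) = 29.78 kg·m²·rad/s.
Combined I = 0.1760 + 0.6600 = 0.8360 kg·m².
ω_f = L / I = 29.78 / 0.8360 = 35.62 rad/s.

|ω_f| ≈ 35.6 rad/s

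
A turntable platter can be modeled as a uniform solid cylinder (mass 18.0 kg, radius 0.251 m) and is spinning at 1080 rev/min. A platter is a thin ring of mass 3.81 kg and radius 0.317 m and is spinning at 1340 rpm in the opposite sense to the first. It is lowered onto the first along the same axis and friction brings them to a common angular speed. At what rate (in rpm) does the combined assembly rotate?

No external torque acts about the common axis, so total angular momentum is conserved.
Moments of inertia: I_A = ½(18.0)(0.251)² = 0.5670 kg·m²; I_B = (3.81)(0.317)² = 0.3829 kg·m².
Taking A's sense as positive: L = (0.5670)(1080) − (0.3829)(1340) = 99.33 kg·m²·rpm.
Combined I = 0.5670 + 0.3829 = 0.9499 kg·m².
ω_f = L / I = 99.33 / 0.9499 = 104.6 rpm.

|ω_f| ≈ 105 rpm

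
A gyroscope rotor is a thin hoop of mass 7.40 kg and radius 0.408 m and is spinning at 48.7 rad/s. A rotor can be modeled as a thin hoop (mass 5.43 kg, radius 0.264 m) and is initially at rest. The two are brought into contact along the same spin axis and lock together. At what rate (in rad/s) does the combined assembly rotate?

|ω_f| ≈ 37.3 rad/s

No external torque acts about the common axis, so total angular momentum is conserved.
Moments of inertia: I_A = (7.40)(0.408)² = 1.232 kg·m²; I_B = (5.43)(0.264)² = 0.3784 kg·m².
Taking A's sense as positive: L = (1.232)(48.7) = 59.99 kg·m²·rad/s.
Combined I = 1.232 + 0.3784 = 1.610 kg·m².
ω_f = L / I = 59.99 / 1.610 = 37.25 rad/s.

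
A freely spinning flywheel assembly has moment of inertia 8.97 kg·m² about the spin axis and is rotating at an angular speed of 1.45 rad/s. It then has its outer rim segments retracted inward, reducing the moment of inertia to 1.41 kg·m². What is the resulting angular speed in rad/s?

With no external torque about the axis, L is conserved: I₁ω₁ = I₂ω₂.
ω₂ = I₁ω₁ / I₂ = (8.970)(1.45 rad/s) / (1.410) = 9.224 rad/s.

ω₂ ≈ 9.22 rad/s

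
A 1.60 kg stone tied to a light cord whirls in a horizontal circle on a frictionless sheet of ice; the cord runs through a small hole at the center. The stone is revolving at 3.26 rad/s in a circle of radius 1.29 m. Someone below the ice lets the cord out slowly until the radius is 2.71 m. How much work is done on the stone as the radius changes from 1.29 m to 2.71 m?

The constraining force is radial, so m r² ω about the center is conserved.
ω₂ = ω₁ (r₁/r₂)² = (3.26)(1.29/2.71)² = 0.7387 rad/s.
W = ΔKE = ½m(v₂² − v₁²) = -10.94 J.

W ≈ -10.9 J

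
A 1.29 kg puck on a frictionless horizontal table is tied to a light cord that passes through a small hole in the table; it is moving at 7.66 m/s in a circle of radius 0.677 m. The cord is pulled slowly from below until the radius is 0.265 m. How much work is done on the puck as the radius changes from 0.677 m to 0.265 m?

The only horizontal force on the mass is along the cord (radial), so it exerts no torque about the hole and angular momentum m v r is conserved.
v₂ = v₁ r₁ / r₂ = (7.66)(0.677) / (0.265) = 19.57 m/s.
W = ΔKE = ½m(v₂² − v₁²) = 209.2 J.

W ≈ 209 J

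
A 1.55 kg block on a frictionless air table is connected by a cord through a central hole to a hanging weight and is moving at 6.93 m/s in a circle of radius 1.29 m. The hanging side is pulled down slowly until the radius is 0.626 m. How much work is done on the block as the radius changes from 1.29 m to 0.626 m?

Central (radial) force ⇒ zero torque about the center ⇒ m v r is constant.
v₂ = v₁ r₁ / r₂ = (6.93)(1.29) / (0.626) = 14.28 m/s.
W = ΔKE = ½m(v₂² − v₁²) = 120.8 J.

W ≈ 121 J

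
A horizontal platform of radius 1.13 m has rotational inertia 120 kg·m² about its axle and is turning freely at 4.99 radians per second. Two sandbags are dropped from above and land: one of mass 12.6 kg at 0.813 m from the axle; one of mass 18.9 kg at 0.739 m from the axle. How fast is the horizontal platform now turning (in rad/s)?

No external torque acts about the axle; L_before = L_after.
Added inertia Σmr² = (12.6)(0.813)² + (18.9)(0.739)² = 18.65 kg·m²; I_f = 120.0 + 18.65 = 138.6 kg·m².
ω_f = I_p ω_i / I_f = (120.0)(4.99) / 138.6 = 4.319 rad/s.

ω_f ≈ 4.32 rad/s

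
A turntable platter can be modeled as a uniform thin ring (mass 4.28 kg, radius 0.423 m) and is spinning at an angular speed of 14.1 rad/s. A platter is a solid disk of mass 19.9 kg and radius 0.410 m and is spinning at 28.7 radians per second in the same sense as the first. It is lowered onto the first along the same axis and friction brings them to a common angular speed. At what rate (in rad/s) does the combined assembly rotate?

No external torque acts about the common axis, so total angular momentum is conserved.
Moments of inertia: I_A = (4.28)(0.423)² = 0.7658 kg·m²; I_B = ½(19.9)(0.410)² = 1.673 kg·m².
Taking A's sense as positive: L = (0.7658)(14.1) + (1.673)(28.7) = 58.80 kg·m²·rad/s.
Combined I = 0.7658 + 1.673 = 2.438 kg·m².
ω_f = L / I = 58.80 / 2.438 = 24.11 rad/s.

|ω_f| ≈ 24.1 rad/s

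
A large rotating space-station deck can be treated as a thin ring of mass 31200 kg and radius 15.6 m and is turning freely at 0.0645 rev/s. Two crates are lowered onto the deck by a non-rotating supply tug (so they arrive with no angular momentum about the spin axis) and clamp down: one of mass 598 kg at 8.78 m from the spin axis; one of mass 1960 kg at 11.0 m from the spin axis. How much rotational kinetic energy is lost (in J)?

The added mass arrives with no angular momentum about the spin axis, and any external torque about the spin axis is negligible, so the system's angular momentum is conserved.
I_p = (31200)(15.6)² = 7.593e+06 kg·m².
Added inertia Σmr² = (598)(8.78)² + (1960)(11.0)² = 2.833e+05 kg·m²; I_f = 7.593e+06 + 2.833e+05 = 7.876e+06 kg·m².
ω_f = I_p ω_i / I_f = (7.593e+06)(0.0645) / 7.876e+06 = 0.06218 rev/s.
KE_i = ½(7.593e+06)(0.4053 rad/s)² = 6.235e+05 J; KE_f = ½(7.876e+06)(0.3907)² = 6.011e+05 J.

energy lost ≈ 22400 J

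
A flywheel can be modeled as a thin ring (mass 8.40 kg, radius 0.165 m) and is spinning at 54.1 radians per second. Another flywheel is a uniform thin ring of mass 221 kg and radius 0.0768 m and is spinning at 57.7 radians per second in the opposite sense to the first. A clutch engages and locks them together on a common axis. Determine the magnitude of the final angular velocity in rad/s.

No external torque acts about the common axis, so total angular momentum is conserved.
Moments of inertia: I_A = (8.40)(0.165)² = 0.2287 kg·m²; I_B = (221)(0.0768)² = 1.304 kg·m².
Taking A's sense as positive: L = (0.2287)(54.1) − (1.304)(57.7) = -62.84 kg·m²·rad/s.
Combined I = 0.2287 + 1.304 = 1.532 kg·m².
ω_f = L / I = -62.84 / 1.532 = -41.01 rad/s.

|ω_f| ≈ 41.0 rad/s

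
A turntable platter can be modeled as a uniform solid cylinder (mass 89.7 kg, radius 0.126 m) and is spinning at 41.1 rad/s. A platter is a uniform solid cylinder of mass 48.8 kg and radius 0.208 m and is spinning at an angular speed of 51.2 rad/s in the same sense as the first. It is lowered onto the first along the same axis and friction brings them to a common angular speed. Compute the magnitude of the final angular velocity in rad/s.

The coupling torques are internal; angular momentum about the shared axis is conserved.
Moments of inertia: I_A = ½(89.7)(0.126)² = 0.7120 kg·m²; I_B = ½(48.8)(0.208)² = 1.056 kg·m².
Taking A's sense as positive: L = (0.7120)(41.1) + (1.056)(51.2) = 83.31 kg·m²·rad/s.
Combined I = 0.7120 + 1.056 = 1.768 kg·m².
ω_f = L / I = 83.31 / 1.768 = 47.13 rad/s.

|ω_f| ≈ 47.1 rad/s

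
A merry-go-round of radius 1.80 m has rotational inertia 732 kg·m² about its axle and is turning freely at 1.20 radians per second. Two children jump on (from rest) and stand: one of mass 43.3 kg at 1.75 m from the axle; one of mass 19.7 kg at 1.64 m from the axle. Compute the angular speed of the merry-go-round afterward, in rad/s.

ω_f ≈ 0.957 rad/s

No external torque acts about the axle; L_before = L_after.
Added inertia Σmr² = (43.3)(1.75)² + (19.7)(1.64)² = 185.6 kg·m²; I_f = 732.0 + 185.6 = 917.6 kg·m².
ω_f = I_p ω_i / I_f = (732.0)(1.20) / 917.6 = 0.9573 rad/s.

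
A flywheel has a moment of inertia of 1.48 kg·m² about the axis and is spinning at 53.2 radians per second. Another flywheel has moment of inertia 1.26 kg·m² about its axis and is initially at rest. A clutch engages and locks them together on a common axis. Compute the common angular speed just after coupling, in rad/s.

|ω_f| ≈ 28.7 rad/s

No external torque acts about the common axis, so total angular momentum is conserved.
Taking A's sense as positive: L = (1.480)(53.2) = 78.74 kg·m²·rad/s.
Combined I = 1.480 + 1.260 = 2.740 kg·m².
ω_f = L / I = 78.74 / 2.740 = 28.74 rad/s.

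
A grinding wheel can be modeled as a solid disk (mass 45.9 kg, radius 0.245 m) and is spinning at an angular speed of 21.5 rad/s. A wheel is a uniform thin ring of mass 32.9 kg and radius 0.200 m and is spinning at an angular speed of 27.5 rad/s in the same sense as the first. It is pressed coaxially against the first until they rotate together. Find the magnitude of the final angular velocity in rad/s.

No external torque acts about the common axis, so total angular momentum is conserved.
Moments of inertia: I_A = ½(45.9)(0.245)² = 1.378 kg·m²; I_B = (32.9)(0.200)² = 1.316 kg·m².
Taking A's sense as positive: L = (1.378)(21.5) + (1.316)(27.5) = 65.81 kg·m²·rad/s.
Combined I = 1.378 + 1.316 = 2.694 kg·m².
ω_f = L / I = 65.81 / 2.694 = 24.43 rad/s.

|ω_f| ≈ 24.4 rad/s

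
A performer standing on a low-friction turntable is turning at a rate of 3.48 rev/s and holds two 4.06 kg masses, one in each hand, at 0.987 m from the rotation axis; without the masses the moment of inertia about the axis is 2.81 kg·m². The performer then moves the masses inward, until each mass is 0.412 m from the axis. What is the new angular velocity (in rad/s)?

Angular momentum about the spin axis is conserved since the torque about it is zero.
I₁ = 2.81 + 2(4.06)(0.987)² = 10.72 kg·m²; I₂ = 2.81 + 2(4.06)(0.412)² = 4.188 kg·m².
ω₂ = I₁ω₁ / I₂ = (10.72)(3.48 rev/s) / (4.188) = 8.907 rev/s = 55.97 rad/s.

ω₂ ≈ 56.0 rad/s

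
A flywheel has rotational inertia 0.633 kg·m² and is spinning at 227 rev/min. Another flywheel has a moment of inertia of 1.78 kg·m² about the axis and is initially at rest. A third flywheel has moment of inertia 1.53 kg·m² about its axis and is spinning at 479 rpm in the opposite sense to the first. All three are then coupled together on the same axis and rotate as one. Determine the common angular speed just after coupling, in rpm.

The coupling torques are internal; angular momentum about the shared axis is conserved.
Taking A's sense as positive: L = (0.6330)(227) − (1.530)(479) = -589.2 kg·m²·rpm.
Combined I = 0.6330 + 1.780 + 1.530 = 3.943 kg·m².
ω_f = L / I = -589.2 / 3.943 = -149.4 rpm.

|ω_f| ≈ 149 rpm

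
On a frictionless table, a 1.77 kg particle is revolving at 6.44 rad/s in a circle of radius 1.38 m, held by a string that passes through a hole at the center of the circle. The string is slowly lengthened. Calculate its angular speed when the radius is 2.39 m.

ω₂ ≈ 2.15 rad/s

No torque about the axis ⇒ m r₁² ω₁ = m r₂² ω₂.
ω₂ = ω₁ (r₁/r₂)² = (6.44)(1.38/2.39)² = 2.147 rad/s.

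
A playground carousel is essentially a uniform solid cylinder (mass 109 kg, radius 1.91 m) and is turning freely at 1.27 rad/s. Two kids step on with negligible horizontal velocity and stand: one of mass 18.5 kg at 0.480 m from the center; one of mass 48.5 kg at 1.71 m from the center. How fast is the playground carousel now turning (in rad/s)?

ω_f ≈ 0.732 rad/s

The added mass arrives with no angular momentum about the center, and any external torque about the center is negligible, so the system's angular momentum is conserved.
I_p = ½(109)(1.91)² = 198.8 kg·m².
Added inertia Σmr² = (18.5)(0.480)² + (48.5)(1.71)² = 146.1 kg·m²; I_f = 198.8 + 146.1 = 344.9 kg·m².
ω_f = I_p ω_i / I_f = (198.8)(1.27) / 344.9 = 0.7321 rad/s.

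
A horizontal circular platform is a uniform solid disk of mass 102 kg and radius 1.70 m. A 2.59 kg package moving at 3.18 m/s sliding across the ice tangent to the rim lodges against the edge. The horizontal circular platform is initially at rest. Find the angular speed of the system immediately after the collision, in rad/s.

|ω_f| ≈ 0.0904 rad/s

The axle reaction passes through the central axle and exerts no torque about it; angular momentum about the central axle is conserved through the impact.
I_p = ½(102)(1.70)² = 147.4 kg·m². Taking the sense of the package's angular momentum as positive, L_{package} = m v R = (2.59)(3.18)(1.70) = 14.00 kg·m²/s.
L_i = 0 + 14.00 = 14.00 kg·m²/s.
After sticking, I_f = I_p + m R² = 147.4 + (2.59)(1.70)² = 154.9 kg·m².
ω_f = L_i / I_f = 14.00 / 154.9 = 0.09041 rad/s.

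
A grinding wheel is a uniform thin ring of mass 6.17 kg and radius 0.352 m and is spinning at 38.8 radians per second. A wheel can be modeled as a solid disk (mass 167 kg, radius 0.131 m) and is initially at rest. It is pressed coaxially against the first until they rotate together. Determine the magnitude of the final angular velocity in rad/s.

|ω_f| ≈ 13.5 rad/s

The coupling torques are internal; angular momentum about the shared axis is conserved.
Moments of inertia: I_A = (6.17)(0.352)² = 0.7645 kg·m²; I_B = ½(167)(0.131)² = 1.433 kg·m².
Taking A's sense as positive: L = (0.7645)(38.8) = 29.66 kg·m²·rad/s.
Combined I = 0.7645 + 1.433 = 2.197 kg·m².
ω_f = L / I = 29.66 / 2.197 = 13.50 rad/s.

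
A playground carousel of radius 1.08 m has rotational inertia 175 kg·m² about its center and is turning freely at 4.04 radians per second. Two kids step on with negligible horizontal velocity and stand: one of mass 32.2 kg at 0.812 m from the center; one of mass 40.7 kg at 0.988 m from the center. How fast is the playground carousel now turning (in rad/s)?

ω_f ≈ 3.00 rad/s

The added mass arrives with no angular momentum about the center, and any external torque about the center is negligible, so the system's angular momentum is conserved.
Added inertia Σmr² = (32.2)(0.812)² + (40.7)(0.988)² = 60.96 kg·m²; I_f = 175.0 + 60.96 = 236.0 kg·m².
ω_f = I_p ω_i / I_f = (175.0)(4.04) / 236.0 = 2.996 rad/s.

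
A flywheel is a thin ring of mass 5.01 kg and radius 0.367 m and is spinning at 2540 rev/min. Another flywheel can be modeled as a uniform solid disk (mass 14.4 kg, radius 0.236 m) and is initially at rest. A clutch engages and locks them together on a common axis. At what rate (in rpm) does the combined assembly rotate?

|ω_f| ≈ 1590 rpm

The coupling torques are internal; angular momentum about the shared axis is conserved.
Moments of inertia: I_A = (5.01)(0.367)² = 0.6748 kg·m²; I_B = ½(14.4)(0.236)² = 0.4010 kg·m².
Taking A's sense as positive: L = (0.6748)(2540) = 1714 kg·m²·rpm.
Combined I = 0.6748 + 0.4010 = 1.076 kg·m².
ω_f = L / I = 1714 / 1.076 = 1593 rpm.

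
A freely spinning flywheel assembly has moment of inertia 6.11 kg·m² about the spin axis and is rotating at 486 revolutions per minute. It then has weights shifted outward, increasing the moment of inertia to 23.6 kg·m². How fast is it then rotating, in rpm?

No external torque acts about the spin axis, so angular momentum is conserved.
ω₂ = I₁ω₁ / I₂ = (6.110)(486 rpm) / (23.60) = 125.8 rpm.

ω₂ ≈ 126 rpm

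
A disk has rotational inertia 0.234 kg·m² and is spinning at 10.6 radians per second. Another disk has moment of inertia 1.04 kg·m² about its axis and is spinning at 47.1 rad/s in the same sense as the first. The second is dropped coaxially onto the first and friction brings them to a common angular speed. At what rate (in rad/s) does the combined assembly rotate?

|ω_f| ≈ 40.4 rad/s

The coupling torques are internal; angular momentum about the shared axis is conserved.
Taking A's sense as positive: L = (0.2340)(10.6) + (1.040)(47.1) = 51.46 kg·m²·rad/s.
Combined I = 0.2340 + 1.040 = 1.274 kg·m².
ω_f = L / I = 51.46 / 1.274 = 40.40 rad/s.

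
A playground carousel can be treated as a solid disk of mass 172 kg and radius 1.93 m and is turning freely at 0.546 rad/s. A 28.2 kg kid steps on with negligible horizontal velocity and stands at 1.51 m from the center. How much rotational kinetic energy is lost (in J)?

energy lost ≈ 7.98 J

The added mass arrives with no angular momentum about the center, and any external torque about the center is negligible, so the system's angular momentum is conserved.
I_p = ½(172)(1.93)² = 320.3 kg·m².
Added inertia Σmr² = (28.2)(1.51)² = 64.30 kg·m²; I_f = 320.3 + 64.30 = 384.6 kg·m².
ω_f = I_p ω_i / I_f = (320.3)(0.546) / 384.6 = 0.4547 rad/s.
KE_i = ½(320.3)(0.5460 rad/s)² = 47.75 J; KE_f = ½(384.6)(0.4547)² = 39.77 J.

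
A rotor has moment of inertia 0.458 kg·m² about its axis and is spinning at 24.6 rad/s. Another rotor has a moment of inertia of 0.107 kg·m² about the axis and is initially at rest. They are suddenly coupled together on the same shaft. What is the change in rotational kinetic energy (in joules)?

The coupling torques are internal; angular momentum about the shared axis is conserved.
Taking A's sense as positive: L = (0.4580)(24.6) = 11.27 kg·m²·rad/s.
Combined I = 0.4580 + 0.1070 = 0.5650 kg·m².
ω_f = L / I = 11.27 / 0.5650 = 19.94 rad/s.
KE_i = ½ΣIω² = 138.6 J; KE_f = ½(0.5650)(19.94)² = 112.3 J.

ΔKE ≈ -26.2 J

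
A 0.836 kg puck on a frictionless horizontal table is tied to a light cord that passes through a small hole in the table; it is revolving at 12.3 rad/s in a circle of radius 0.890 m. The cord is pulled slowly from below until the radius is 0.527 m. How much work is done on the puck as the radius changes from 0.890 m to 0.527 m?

W ≈ 92.8 J

The constraining force is radial, so m r² ω about the center is conserved.
ω₂ = ω₁ (r₁/r₂)² = (12.3)(0.890/0.527)² = 35.08 rad/s.
W = ΔKE = ½m(v₂² − v₁²) = 92.77 J.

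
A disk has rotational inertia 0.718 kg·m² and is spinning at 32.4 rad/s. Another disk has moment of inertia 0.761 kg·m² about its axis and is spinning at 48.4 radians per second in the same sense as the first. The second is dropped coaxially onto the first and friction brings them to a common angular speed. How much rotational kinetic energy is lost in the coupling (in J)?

The coupling torques are internal; angular momentum about the shared axis is conserved.
Taking A's sense as positive: L = (0.7180)(32.4) + (0.7610)(48.4) = 60.10 kg·m²·rad/s.
Combined I = 0.7180 + 0.7610 = 1.479 kg·m².
ω_f = L / I = 60.10 / 1.479 = 40.63 rad/s.
KE_i = ½ΣIω² = 1268 J; KE_f = ½(1.479)(40.63)² = 1221 J.

ΔKE lost ≈ 47.3 J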